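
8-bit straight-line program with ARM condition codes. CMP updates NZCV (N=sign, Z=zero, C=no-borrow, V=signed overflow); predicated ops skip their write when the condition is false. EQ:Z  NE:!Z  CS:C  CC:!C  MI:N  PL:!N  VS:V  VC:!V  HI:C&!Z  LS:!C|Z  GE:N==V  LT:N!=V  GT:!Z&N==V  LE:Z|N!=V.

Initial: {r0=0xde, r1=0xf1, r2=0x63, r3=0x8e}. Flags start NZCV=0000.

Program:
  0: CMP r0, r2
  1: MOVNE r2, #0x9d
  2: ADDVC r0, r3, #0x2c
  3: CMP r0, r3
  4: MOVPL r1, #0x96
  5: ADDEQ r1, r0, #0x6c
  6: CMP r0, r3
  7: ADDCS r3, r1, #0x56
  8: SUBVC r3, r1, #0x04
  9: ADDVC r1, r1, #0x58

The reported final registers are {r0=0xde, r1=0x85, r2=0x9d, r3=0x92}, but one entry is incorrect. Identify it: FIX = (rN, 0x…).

[0] flags=0011 → (cmp)
[1] flags=0011 NE?T → r2=0x9d
[2] flags=0011 VC?F → skip
[3] flags=0010 → (cmp)
[4] flags=0010 PL?T → r1=0x96
[5] flags=0010 EQ?F → skip
[6] flags=0010 → (cmp)
[7] flags=0010 CS?T → r3=0xec
[8] flags=0010 VC?T → r3=0x92
[9] flags=0010 VC?T → r1=0xee

FIX = (r1, 0xee)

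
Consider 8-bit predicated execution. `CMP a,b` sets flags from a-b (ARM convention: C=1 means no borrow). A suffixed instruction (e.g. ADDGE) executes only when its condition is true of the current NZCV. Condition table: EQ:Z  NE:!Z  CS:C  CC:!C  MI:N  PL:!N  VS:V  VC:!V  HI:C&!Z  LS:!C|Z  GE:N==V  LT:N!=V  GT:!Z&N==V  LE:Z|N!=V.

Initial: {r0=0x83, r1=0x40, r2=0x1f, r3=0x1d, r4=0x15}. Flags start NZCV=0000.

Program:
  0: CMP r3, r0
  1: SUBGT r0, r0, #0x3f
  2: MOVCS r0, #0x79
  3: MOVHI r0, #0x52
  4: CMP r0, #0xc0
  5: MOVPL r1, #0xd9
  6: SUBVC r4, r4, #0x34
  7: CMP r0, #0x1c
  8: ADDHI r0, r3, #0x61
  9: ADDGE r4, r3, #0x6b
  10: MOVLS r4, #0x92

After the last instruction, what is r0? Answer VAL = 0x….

0: ✓ CMP  NZCV=1001
1: ✓ SUBGT  r0←0x44
2: · MOVCS
3: · MOVHI
4: ✓ CMP  NZCV=1001
5: · MOVPL
6: · SUBVC
7: ✓ CMP  NZCV=0010
8: ✓ ADDHI  r0←0x7e
9: ✓ ADDGE  r4←0x88
10: · MOVLS

VAL = 0x7e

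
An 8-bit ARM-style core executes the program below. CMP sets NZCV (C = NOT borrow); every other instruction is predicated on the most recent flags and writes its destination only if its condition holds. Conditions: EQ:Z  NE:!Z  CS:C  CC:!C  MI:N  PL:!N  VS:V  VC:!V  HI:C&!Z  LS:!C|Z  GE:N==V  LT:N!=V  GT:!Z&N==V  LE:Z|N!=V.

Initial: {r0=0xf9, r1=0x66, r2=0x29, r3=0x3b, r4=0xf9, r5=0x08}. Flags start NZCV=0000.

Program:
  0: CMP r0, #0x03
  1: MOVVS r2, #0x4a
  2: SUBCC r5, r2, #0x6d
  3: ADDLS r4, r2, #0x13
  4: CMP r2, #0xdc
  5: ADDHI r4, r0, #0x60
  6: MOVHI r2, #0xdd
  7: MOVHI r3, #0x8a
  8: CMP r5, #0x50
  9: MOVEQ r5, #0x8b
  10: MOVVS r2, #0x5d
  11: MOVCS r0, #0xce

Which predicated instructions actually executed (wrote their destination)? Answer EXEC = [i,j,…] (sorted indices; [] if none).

[0] flags=1010 → (cmp)
[1] flags=1010 VS?F → skip
[2] flags=1010 CC?F → skip
[3] flags=1010 LS?F → skip
[4] flags=0000 → (cmp)
[5] flags=0000 HI?F → skip
[6] flags=0000 HI?F → skip
[7] flags=0000 HI?F → skip
[8] flags=1000 → (cmp)
[9] flags=1000 EQ?F → skip
[10] flags=1000 VS?F → skip
[11] flags=1000 CS?F → skip

EXEC = []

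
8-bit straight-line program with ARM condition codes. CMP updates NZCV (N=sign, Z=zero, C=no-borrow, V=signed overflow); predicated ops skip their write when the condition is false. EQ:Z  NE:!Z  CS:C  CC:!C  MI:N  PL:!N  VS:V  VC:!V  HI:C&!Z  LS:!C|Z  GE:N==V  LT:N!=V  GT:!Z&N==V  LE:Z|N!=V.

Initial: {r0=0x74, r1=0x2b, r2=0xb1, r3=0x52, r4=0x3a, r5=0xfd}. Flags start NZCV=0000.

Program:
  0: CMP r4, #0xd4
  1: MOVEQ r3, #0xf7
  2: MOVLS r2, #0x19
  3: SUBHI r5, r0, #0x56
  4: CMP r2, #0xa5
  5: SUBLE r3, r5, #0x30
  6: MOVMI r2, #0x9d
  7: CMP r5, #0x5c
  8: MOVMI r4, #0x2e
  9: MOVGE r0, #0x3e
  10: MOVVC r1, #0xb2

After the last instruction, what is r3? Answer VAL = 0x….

[0] flags=0000 → (cmp)
[1] flags=0000 EQ?F → skip
[2] flags=0000 LS?T → r2=0x19
[3] flags=0000 HI?F → skip
[4] flags=0000 → (cmp)
[5] flags=0000 LE?F → skip
[6] flags=0000 MI?F → skip
[7] flags=1010 → (cmp)
[8] flags=1010 MI?T → r4=0x2e
[9] flags=1010 GE?F → skip
[10] flags=1010 VC?T → r1=0xb2

VAL = 0x52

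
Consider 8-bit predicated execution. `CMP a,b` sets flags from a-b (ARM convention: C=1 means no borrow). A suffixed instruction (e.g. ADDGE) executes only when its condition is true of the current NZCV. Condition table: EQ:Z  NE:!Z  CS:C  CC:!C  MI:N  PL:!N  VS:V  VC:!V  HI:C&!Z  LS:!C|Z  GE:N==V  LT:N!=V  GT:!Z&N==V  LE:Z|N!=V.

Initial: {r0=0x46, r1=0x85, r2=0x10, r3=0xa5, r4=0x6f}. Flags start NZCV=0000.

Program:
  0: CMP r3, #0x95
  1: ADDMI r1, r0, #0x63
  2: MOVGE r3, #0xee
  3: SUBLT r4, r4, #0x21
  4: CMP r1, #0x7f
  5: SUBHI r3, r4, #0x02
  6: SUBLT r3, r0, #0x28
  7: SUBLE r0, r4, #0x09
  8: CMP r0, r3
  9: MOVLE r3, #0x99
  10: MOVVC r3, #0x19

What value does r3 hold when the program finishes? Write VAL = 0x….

0: ✓ CMP  NZCV=0010
1: · ADDMI
2: ✓ MOVGE  r3←0xee
3: · SUBLT
4: ✓ CMP  NZCV=0011
5: ✓ SUBHI  r3←0x6d
6: ✓ SUBLT  r3←0x1e
7: ✓ SUBLE  r0←0x66
8: ✓ CMP  NZCV=0010
9: · MOVLE
10: ✓ MOVVC  r3←0x19

VAL = 0x19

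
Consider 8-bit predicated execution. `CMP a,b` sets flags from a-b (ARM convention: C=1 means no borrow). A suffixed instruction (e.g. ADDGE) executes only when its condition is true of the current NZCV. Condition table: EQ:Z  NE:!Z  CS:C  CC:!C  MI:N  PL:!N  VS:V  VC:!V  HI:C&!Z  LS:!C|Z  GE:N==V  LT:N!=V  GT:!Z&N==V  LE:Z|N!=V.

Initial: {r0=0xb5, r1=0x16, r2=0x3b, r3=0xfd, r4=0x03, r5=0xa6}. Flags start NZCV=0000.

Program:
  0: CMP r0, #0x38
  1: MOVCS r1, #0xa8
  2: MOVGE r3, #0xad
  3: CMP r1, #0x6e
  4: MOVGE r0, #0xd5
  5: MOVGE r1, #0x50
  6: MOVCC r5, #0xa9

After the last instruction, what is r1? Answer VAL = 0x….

VAL = 0xa8

0: ✓ CMP  NZCV=0011
1: ✓ MOVCS  r1←0xa8
2: · MOVGE
3: ✓ CMP  NZCV=0011
4: · MOVGE
5: · MOVGE
6: · MOVCC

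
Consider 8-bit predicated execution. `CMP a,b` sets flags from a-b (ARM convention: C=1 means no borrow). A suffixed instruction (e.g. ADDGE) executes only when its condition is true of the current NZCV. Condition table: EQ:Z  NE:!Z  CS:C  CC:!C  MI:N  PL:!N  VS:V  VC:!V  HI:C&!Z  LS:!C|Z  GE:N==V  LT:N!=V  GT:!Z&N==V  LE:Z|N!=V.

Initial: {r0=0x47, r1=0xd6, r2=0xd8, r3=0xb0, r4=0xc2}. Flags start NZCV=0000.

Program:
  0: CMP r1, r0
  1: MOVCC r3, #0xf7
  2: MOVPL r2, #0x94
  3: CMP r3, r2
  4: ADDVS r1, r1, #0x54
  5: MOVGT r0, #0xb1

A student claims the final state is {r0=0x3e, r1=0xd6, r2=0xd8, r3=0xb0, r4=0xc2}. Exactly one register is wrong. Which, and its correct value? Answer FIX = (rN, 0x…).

FIX = (r0, 0x47)

[0] flags=1010 → (cmp)
[1] flags=1010 CC?F → skip
[2] flags=1010 PL?F → skip
[3] flags=1000 → (cmp)
[4] flags=1000 VS?F → skip
[5] flags=1000 GT?F → skip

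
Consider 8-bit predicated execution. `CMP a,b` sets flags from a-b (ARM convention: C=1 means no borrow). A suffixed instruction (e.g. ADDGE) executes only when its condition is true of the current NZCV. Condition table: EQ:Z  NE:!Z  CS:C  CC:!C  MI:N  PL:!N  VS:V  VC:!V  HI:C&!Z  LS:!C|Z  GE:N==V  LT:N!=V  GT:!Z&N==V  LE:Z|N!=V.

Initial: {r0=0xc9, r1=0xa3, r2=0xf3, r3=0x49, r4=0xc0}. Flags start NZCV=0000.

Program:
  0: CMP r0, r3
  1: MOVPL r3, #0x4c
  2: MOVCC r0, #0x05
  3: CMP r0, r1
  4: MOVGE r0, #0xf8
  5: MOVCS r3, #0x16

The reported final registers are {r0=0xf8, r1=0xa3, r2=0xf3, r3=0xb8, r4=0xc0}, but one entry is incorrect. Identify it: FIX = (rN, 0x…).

0: ✓ CMP  NZCV=1010
1: · MOVPL
2: · MOVCC
3: ✓ CMP  NZCV=0010
4: ✓ MOVGE  r0←0xf8
5: ✓ MOVCS  r3←0x16

FIX = (r3, 0x16)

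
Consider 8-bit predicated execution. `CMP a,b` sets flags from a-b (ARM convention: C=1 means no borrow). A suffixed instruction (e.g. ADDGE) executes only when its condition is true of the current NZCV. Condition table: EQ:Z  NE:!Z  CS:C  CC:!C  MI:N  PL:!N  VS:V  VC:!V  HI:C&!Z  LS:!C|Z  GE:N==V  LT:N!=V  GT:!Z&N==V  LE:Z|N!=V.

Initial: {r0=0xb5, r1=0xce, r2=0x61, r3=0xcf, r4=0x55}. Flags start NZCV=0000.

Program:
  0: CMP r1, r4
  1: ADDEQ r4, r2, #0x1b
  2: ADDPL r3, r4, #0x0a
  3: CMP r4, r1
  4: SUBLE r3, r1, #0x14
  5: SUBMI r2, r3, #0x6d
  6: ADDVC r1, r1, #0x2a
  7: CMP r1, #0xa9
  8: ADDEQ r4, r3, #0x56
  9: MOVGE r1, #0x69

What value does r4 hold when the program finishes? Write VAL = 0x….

VAL = 0x55

[0] flags=0011 → (cmp)
[1] flags=0011 EQ?F → skip
[2] flags=0011 PL?T → r3=0x5f
[3] flags=1001 → (cmp)
[4] flags=1001 LE?F → skip
[5] flags=1001 MI?T → r2=0xf2
[6] flags=1001 VC?F → skip
[7] flags=0010 → (cmp)
[8] flags=0010 EQ?F → skip
[9] flags=0010 GE?T → r1=0x69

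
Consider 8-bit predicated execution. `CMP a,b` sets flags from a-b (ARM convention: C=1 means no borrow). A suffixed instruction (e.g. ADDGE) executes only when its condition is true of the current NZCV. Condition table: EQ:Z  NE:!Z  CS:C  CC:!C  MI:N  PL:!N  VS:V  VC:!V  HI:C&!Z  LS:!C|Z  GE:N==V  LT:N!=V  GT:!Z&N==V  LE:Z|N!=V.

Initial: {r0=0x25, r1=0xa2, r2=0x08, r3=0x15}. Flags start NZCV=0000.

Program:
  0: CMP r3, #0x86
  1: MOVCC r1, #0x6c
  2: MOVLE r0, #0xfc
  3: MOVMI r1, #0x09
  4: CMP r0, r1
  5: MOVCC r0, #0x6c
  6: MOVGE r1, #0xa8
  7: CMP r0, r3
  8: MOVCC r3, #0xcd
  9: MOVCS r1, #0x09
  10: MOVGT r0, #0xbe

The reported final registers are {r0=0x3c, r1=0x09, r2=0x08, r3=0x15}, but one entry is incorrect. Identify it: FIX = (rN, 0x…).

FIX = (r0, 0xbe)

[0] flags=1001 → (cmp)
[1] flags=1001 CC?T → r1=0x6c
[2] flags=1001 LE?F → skip
[3] flags=1001 MI?T → r1=0x09
[4] flags=0010 → (cmp)
[5] flags=0010 CC?F → skip
[6] flags=0010 GE?T → r1=0xa8
[7] flags=0010 → (cmp)
[8] flags=0010 CC?F → skip
[9] flags=0010 CS?T → r1=0x09
[10] flags=0010 GT?T → r0=0xbe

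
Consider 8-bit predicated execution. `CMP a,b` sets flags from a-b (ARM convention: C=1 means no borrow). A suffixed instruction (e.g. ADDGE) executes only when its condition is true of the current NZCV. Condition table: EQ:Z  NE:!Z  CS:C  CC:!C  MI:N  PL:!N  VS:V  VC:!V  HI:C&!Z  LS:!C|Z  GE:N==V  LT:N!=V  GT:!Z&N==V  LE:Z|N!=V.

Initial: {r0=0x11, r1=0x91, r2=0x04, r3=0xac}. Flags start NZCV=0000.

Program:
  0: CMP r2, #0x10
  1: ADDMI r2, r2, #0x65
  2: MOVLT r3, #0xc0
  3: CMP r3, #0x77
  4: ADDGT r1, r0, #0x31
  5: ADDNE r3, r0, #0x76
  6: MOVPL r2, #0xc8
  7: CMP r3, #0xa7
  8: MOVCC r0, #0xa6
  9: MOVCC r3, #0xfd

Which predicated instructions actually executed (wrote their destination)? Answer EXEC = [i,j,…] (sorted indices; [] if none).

0: ✓ CMP  NZCV=1000
1: ✓ ADDMI  r2←0x69
2: ✓ MOVLT  r3←0xc0
3: ✓ CMP  NZCV=0011
4: · ADDGT
5: ✓ ADDNE  r3←0x87
6: ✓ MOVPL  r2←0xc8
7: ✓ CMP  NZCV=1000
8: ✓ MOVCC  r0←0xa6
9: ✓ MOVCC  r3←0xfd

EXEC = [1,2,5,6,8,9]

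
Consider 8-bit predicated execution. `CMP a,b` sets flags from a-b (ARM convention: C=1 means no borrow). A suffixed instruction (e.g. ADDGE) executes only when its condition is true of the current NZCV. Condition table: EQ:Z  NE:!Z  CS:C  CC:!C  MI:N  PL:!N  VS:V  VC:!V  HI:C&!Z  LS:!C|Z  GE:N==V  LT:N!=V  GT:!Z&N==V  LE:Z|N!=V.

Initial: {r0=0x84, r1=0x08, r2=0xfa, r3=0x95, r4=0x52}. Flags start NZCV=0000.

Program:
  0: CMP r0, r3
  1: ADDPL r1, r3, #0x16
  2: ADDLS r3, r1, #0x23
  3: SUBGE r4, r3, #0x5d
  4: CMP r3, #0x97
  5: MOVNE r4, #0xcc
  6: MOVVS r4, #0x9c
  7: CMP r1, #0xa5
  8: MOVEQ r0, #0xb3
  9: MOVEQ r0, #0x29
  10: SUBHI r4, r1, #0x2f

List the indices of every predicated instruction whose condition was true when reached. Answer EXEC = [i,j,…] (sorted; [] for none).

0: ✓ CMP  NZCV=1000
1: · ADDPL
2: ✓ ADDLS  r3←0x2b
3: · SUBGE
4: ✓ CMP  NZCV=1001
5: ✓ MOVNE  r4←0xcc
6: ✓ MOVVS  r4←0x9c
7: ✓ CMP  NZCV=0000
8: · MOVEQ
9: · MOVEQ
10: · SUBHI

EXEC = [2,5,6]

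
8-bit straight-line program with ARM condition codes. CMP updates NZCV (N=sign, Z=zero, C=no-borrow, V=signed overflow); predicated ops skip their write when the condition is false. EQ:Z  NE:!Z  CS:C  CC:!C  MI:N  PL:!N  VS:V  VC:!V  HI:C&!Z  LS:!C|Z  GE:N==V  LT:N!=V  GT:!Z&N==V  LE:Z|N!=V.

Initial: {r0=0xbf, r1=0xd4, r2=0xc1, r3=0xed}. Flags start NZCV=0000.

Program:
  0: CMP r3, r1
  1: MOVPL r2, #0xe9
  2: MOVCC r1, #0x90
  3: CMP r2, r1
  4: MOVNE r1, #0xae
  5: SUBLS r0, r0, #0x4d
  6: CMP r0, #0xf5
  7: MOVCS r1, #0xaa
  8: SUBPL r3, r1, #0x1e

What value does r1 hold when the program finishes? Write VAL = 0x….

VAL = 0xae

[0] flags=0010 → (cmp)
[1] flags=0010 PL?T → r2=0xe9
[2] flags=0010 CC?F → skip
[3] flags=0010 → (cmp)
[4] flags=0010 NE?T → r1=0xae
[5] flags=0010 LS?F → skip
[6] flags=1000 → (cmp)
[7] flags=1000 CS?F → skip
[8] flags=1000 PL?F → skip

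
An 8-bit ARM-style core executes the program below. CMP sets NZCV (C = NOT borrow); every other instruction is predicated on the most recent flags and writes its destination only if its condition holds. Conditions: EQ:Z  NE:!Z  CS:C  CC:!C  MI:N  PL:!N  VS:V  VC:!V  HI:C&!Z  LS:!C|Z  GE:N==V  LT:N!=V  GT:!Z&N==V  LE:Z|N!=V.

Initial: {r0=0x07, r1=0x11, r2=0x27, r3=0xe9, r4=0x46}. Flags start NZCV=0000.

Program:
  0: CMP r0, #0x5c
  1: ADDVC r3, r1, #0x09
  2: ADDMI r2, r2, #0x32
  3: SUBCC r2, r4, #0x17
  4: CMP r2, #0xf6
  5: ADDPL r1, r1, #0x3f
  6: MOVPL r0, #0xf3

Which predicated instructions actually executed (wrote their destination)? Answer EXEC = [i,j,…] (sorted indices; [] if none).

EXEC = [1,2,3,5,6]

0: ✓ CMP  NZCV=1000
1: ✓ ADDVC  r3←0x1a
2: ✓ ADDMI  r2←0x59
3: ✓ SUBCC  r2←0x2f
4: ✓ CMP  NZCV=0000
5: ✓ ADDPL  r1←0x50
6: ✓ MOVPL  r0←0xf3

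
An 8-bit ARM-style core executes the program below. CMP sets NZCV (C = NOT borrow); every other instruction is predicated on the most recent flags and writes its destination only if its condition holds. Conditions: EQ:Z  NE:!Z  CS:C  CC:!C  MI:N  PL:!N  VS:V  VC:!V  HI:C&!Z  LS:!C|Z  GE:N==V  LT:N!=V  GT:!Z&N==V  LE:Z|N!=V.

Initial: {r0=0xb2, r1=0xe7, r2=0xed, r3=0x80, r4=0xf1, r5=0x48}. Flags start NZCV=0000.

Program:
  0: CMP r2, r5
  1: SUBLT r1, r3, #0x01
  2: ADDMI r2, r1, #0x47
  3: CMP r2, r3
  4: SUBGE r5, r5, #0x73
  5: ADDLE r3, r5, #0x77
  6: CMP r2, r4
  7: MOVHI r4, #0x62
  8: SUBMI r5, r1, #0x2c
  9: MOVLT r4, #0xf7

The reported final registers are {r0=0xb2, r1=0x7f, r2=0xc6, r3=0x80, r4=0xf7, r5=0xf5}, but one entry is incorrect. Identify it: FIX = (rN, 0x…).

FIX = (r5, 0x53)

[0] flags=1010 → (cmp)
[1] flags=1010 LT?T → r1=0x7f
[2] flags=1010 MI?T → r2=0xc6
[3] flags=0010 → (cmp)
[4] flags=0010 GE?T → r5=0xd5
[5] flags=0010 LE?F → skip
[6] flags=1000 → (cmp)
[7] flags=1000 HI?F → skip
[8] flags=1000 MI?T → r5=0x53
[9] flags=1000 LT?T → r4=0xf7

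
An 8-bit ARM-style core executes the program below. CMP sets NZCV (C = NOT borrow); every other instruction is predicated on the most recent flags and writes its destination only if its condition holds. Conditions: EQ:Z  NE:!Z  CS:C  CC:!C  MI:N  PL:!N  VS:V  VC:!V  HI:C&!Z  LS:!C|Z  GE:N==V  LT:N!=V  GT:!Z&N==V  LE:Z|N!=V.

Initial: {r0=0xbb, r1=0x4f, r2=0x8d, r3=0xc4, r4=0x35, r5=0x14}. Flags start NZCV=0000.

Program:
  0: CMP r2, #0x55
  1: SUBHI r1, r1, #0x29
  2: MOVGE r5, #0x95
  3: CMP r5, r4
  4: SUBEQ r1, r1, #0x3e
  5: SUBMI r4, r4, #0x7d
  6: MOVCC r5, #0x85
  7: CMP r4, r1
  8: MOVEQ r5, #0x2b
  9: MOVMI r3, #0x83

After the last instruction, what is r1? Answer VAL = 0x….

[0] flags=0011 → (cmp)
[1] flags=0011 HI?T → r1=0x26
[2] flags=0011 GE?F → skip
[3] flags=1000 → (cmp)
[4] flags=1000 EQ?F → skip
[5] flags=1000 MI?T → r4=0xb8
[6] flags=1000 CC?T → r5=0x85
[7] flags=1010 → (cmp)
[8] flags=1010 EQ?F → skip
[9] flags=1010 MI?T → r3=0x83

VAL = 0x26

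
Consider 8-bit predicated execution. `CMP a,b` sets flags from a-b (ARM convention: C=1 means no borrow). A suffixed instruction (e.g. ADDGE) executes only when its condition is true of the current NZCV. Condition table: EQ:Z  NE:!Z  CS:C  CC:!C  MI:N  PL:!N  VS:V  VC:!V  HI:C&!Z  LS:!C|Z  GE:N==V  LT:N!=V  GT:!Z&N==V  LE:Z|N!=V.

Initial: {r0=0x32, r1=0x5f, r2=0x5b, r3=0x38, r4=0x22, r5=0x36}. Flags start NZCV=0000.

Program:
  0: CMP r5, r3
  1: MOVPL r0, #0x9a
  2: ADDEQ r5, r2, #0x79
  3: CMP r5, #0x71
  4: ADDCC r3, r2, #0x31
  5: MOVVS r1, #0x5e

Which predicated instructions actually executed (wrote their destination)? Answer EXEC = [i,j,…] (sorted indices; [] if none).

EXEC = [4]

[0] flags=1000 → (cmp)
[1] flags=1000 PL?F → skip
[2] flags=1000 EQ?F → skip
[3] flags=1000 → (cmp)
[4] flags=1000 CC?T → r3=0x8c
[5] flags=1000 VS?F → skip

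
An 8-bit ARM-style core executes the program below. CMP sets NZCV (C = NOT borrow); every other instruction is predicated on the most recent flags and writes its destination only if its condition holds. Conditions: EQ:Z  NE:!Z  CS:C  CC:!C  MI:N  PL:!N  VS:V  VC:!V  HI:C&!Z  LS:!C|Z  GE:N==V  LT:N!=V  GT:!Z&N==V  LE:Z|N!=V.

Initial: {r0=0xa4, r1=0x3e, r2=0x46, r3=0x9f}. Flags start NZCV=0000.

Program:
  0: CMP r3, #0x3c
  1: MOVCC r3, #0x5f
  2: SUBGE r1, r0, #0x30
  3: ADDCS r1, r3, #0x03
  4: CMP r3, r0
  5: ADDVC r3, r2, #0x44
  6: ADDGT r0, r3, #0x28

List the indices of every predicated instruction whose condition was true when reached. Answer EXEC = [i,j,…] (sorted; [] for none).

[0] flags=0011 → (cmp)
[1] flags=0011 CC?F → skip
[2] flags=0011 GE?F → skip
[3] flags=0011 CS?T → r1=0xa2
[4] flags=1000 → (cmp)
[5] flags=1000 VC?T → r3=0x8a
[6] flags=1000 GT?F → skip

EXEC = [3,5]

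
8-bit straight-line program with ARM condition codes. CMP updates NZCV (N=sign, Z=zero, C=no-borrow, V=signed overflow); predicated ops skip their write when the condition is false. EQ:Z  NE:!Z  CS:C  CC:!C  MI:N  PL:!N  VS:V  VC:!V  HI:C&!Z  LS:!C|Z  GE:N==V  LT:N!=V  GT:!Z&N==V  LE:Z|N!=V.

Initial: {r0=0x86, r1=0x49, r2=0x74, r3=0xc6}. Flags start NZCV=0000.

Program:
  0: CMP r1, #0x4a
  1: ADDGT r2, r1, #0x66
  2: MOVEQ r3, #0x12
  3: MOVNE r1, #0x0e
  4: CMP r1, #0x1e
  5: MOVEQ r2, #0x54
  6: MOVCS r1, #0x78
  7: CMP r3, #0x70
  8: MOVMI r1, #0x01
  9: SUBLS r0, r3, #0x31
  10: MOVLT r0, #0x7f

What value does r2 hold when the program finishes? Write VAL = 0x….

0: ✓ CMP  NZCV=1000
1: · ADDGT
2: · MOVEQ
3: ✓ MOVNE  r1←0x0e
4: ✓ CMP  NZCV=1000
5: · MOVEQ
6: · MOVCS
7: ✓ CMP  NZCV=0011
8: · MOVMI
9: · SUBLS
10: ✓ MOVLT  r0←0x7f

VAL = 0x74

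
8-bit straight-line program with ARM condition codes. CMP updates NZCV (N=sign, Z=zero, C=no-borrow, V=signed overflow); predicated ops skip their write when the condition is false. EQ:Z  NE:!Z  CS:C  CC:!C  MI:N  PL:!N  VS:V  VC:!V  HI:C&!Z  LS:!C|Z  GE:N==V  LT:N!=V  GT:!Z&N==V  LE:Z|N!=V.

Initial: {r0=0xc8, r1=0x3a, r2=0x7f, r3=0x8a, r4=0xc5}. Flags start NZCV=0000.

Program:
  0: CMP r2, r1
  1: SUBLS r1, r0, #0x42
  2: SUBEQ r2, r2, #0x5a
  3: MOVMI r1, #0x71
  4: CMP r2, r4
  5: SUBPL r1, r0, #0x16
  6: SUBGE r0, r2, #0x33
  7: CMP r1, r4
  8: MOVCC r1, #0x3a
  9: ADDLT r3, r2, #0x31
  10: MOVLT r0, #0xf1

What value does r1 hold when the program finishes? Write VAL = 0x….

0: ✓ CMP  NZCV=0010
1: · SUBLS
2: · SUBEQ
3: · MOVMI
4: ✓ CMP  NZCV=1001
5: · SUBPL
6: ✓ SUBGE  r0←0x4c
7: ✓ CMP  NZCV=0000
8: ✓ MOVCC  r1←0x3a
9: · ADDLT
10: · MOVLT

VAL = 0x3a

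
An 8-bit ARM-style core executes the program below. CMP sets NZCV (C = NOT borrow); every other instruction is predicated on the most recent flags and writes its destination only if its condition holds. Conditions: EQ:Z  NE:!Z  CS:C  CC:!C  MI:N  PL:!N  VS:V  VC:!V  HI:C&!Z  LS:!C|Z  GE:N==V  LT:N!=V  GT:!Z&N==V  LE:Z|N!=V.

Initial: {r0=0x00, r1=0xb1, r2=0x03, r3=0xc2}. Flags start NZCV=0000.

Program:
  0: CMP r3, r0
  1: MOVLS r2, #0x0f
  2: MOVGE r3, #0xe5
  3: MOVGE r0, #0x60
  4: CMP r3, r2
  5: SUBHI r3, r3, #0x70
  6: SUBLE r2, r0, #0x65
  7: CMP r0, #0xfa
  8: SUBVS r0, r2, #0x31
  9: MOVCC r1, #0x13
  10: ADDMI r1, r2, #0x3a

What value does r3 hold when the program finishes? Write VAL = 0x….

[0] flags=1010 → (cmp)
[1] flags=1010 LS?F → skip
[2] flags=1010 GE?F → skip
[3] flags=1010 GE?F → skip
[4] flags=1010 → (cmp)
[5] flags=1010 HI?T → r3=0x52
[6] flags=1010 LE?T → r2=0x9b
[7] flags=0000 → (cmp)
[8] flags=0000 VS?F → skip
[9] flags=0000 CC?T → r1=0x13
[10] flags=0000 MI?F → skip

VAL = 0x52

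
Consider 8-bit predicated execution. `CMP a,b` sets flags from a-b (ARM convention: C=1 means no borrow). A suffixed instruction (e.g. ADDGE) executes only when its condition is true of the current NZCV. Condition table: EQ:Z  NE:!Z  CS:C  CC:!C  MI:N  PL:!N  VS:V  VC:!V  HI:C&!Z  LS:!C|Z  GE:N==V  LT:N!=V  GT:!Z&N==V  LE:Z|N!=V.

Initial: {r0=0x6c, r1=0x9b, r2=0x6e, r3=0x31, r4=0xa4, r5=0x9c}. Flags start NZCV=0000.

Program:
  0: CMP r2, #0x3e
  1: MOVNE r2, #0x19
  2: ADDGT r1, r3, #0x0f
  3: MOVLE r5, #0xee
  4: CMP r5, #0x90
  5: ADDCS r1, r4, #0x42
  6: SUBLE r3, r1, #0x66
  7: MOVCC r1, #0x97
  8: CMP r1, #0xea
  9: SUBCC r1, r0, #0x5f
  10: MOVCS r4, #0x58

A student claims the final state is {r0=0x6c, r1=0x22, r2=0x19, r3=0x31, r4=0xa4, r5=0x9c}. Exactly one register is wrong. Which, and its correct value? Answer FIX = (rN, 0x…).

FIX = (r1, 0x0d)

0: ✓ CMP  NZCV=0010
1: ✓ MOVNE  r2←0x19
2: ✓ ADDGT  r1←0x40
3: · MOVLE
4: ✓ CMP  NZCV=0010
5: ✓ ADDCS  r1←0xe6
6: · SUBLE
7: · MOVCC
8: ✓ CMP  NZCV=1000
9: ✓ SUBCC  r1←0x0d
10: · MOVCS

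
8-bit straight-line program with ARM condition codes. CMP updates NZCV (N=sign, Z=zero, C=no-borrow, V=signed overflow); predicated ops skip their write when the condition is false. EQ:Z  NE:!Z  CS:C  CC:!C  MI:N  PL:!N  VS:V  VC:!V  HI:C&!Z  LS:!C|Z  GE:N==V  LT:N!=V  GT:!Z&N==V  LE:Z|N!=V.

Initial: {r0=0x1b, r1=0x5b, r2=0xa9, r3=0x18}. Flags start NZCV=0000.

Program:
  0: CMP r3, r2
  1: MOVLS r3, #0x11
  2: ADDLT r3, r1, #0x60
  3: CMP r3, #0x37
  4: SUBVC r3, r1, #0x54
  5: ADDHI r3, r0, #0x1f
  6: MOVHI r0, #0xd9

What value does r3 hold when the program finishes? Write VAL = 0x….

VAL = 0x07

[0] flags=0000 → (cmp)
[1] flags=0000 LS?T → r3=0x11
[2] flags=0000 LT?F → skip
[3] flags=1000 → (cmp)
[4] flags=1000 VC?T → r3=0x07
[5] flags=1000 HI?F → skip
[6] flags=1000 HI?F → skip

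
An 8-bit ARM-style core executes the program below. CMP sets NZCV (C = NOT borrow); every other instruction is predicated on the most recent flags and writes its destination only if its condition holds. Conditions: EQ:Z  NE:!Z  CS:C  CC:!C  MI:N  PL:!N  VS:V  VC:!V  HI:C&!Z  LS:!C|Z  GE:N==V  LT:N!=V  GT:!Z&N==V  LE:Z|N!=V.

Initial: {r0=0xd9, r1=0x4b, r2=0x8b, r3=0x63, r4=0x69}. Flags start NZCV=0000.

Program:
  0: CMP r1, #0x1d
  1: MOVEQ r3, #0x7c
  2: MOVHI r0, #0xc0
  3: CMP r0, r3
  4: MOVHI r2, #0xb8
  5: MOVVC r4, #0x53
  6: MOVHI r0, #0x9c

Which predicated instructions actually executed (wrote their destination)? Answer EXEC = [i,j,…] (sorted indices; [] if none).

EXEC = [2,4,6]

[0] flags=0010 → (cmp)
[1] flags=0010 EQ?F → skip
[2] flags=0010 HI?T → r0=0xc0
[3] flags=0011 → (cmp)
[4] flags=0011 HI?T → r2=0xb8
[5] flags=0011 VC?F → skip
[6] flags=0011 HI?T → r0=0x9c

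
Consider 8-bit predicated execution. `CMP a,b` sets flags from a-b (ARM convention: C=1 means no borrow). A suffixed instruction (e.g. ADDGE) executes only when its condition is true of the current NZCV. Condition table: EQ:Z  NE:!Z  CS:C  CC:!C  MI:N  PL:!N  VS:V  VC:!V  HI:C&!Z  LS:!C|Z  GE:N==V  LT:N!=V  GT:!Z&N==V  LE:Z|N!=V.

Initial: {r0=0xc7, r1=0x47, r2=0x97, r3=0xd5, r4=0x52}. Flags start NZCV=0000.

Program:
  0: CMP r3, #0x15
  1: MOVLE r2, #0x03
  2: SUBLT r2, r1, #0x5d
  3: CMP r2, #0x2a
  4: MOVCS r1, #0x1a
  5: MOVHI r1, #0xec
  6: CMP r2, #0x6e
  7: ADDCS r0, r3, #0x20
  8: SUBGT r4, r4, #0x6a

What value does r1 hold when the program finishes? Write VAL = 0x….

[0] flags=1010 → (cmp)
[1] flags=1010 LE?T → r2=0x03
[2] flags=1010 LT?T → r2=0xea
[3] flags=1010 → (cmp)
[4] flags=1010 CS?T → r1=0x1a
[5] flags=1010 HI?T → r1=0xec
[6] flags=0011 → (cmp)
[7] flags=0011 CS?T → r0=0xf5
[8] flags=0011 GT?F → skip

VAL = 0xec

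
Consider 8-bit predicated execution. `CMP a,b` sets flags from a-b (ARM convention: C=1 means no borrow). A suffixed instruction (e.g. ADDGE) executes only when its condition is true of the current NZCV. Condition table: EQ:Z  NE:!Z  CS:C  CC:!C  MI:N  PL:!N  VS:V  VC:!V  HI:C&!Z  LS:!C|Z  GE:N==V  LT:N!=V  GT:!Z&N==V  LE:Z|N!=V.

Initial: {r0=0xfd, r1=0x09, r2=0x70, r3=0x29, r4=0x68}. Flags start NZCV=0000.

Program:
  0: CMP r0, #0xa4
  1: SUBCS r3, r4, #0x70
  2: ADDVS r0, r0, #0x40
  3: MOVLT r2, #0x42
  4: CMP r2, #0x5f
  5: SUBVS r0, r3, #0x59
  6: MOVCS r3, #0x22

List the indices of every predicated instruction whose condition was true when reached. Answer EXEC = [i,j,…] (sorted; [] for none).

EXEC = [1,6]

0: ✓ CMP  NZCV=0010
1: ✓ SUBCS  r3←0xf8
2: · ADDVS
3: · MOVLT
4: ✓ CMP  NZCV=0010
5: · SUBVS
6: ✓ MOVCS  r3←0x22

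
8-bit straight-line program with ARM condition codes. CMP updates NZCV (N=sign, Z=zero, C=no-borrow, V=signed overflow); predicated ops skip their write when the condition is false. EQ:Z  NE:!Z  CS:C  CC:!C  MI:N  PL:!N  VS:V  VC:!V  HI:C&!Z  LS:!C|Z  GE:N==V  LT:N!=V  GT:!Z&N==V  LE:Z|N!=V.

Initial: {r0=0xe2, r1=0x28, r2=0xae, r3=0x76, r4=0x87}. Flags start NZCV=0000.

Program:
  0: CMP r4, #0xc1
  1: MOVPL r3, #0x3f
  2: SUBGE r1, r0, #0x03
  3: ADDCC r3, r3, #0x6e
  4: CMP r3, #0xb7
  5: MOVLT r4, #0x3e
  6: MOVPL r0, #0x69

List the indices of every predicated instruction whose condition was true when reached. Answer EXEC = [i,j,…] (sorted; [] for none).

[0] flags=1000 → (cmp)
[1] flags=1000 PL?F → skip
[2] flags=1000 GE?F → skip
[3] flags=1000 CC?T → r3=0xe4
[4] flags=0010 → (cmp)
[5] flags=0010 LT?F → skip
[6] flags=0010 PL?T → r0=0x69

EXEC = [3,6]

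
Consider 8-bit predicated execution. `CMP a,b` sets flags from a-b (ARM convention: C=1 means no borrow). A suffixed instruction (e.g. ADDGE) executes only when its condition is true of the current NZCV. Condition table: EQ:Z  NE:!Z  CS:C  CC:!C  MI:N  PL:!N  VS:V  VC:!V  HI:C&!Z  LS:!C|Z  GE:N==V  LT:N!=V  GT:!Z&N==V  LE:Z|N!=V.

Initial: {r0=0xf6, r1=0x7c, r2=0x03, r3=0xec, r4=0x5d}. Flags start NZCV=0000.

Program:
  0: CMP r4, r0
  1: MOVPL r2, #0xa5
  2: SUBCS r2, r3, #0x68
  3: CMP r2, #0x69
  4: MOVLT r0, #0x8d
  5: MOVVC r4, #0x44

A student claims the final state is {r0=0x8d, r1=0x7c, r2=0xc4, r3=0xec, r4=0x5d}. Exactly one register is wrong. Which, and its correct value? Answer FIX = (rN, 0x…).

0: ✓ CMP  NZCV=0000
1: ✓ MOVPL  r2←0xa5
2: · SUBCS
3: ✓ CMP  NZCV=0011
4: ✓ MOVLT  r0←0x8d
5: · MOVVC

FIX = (r2, 0xa5)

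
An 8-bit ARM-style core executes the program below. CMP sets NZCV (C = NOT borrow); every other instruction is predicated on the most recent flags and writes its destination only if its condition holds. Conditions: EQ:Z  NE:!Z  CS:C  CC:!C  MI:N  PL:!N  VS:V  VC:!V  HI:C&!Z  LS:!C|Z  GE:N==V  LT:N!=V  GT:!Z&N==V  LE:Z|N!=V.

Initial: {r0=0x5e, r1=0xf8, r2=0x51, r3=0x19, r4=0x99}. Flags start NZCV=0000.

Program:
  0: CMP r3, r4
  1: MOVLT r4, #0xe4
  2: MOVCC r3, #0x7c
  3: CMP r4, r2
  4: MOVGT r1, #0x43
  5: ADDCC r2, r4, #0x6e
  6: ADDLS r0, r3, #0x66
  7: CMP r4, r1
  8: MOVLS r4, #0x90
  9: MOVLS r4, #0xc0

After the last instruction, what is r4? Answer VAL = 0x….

VAL = 0xc0

[0] flags=1001 → (cmp)
[1] flags=1001 LT?F → skip
[2] flags=1001 CC?T → r3=0x7c
[3] flags=0011 → (cmp)
[4] flags=0011 GT?F → skip
[5] flags=0011 CC?F → skip
[6] flags=0011 LS?F → skip
[7] flags=1000 → (cmp)
[8] flags=1000 LS?T → r4=0x90
[9] flags=1000 LS?T → r4=0xc0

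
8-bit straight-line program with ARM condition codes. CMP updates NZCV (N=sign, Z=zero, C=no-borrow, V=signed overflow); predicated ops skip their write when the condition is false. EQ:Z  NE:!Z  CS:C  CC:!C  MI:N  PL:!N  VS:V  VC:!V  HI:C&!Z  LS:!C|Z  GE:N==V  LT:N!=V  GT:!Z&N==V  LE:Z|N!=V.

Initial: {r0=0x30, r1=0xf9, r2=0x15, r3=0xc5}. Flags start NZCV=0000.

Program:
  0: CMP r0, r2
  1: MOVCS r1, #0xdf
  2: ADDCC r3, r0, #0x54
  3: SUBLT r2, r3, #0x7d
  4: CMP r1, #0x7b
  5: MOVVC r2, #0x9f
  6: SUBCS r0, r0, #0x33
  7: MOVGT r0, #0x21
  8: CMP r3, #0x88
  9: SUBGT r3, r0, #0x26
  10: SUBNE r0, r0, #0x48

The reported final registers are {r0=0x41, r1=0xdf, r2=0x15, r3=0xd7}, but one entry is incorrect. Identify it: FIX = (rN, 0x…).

FIX = (r0, 0xb5)

[0] flags=0010 → (cmp)
[1] flags=0010 CS?T → r1=0xdf
[2] flags=0010 CC?F → skip
[3] flags=0010 LT?F → skip
[4] flags=0011 → (cmp)
[5] flags=0011 VC?F → skip
[6] flags=0011 CS?T → r0=0xfd
[7] flags=0011 GT?F → skip
[8] flags=0010 → (cmp)
[9] flags=0010 GT?T → r3=0xd7
[10] flags=0010 NE?T → r0=0xb5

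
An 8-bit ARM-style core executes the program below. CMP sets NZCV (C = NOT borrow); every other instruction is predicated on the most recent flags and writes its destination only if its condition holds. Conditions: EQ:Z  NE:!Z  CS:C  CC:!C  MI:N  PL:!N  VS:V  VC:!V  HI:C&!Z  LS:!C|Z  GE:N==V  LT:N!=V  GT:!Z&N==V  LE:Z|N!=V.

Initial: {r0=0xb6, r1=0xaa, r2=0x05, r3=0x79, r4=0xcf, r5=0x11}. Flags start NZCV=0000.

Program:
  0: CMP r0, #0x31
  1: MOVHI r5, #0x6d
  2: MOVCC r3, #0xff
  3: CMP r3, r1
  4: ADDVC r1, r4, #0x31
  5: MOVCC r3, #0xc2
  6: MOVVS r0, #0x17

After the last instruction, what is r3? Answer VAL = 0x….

[0] flags=1010 → (cmp)
[1] flags=1010 HI?T → r5=0x6d
[2] flags=1010 CC?F → skip
[3] flags=1001 → (cmp)
[4] flags=1001 VC?F → skip
[5] flags=1001 CC?T → r3=0xc2
[6] flags=1001 VS?T → r0=0x17

VAL = 0xc2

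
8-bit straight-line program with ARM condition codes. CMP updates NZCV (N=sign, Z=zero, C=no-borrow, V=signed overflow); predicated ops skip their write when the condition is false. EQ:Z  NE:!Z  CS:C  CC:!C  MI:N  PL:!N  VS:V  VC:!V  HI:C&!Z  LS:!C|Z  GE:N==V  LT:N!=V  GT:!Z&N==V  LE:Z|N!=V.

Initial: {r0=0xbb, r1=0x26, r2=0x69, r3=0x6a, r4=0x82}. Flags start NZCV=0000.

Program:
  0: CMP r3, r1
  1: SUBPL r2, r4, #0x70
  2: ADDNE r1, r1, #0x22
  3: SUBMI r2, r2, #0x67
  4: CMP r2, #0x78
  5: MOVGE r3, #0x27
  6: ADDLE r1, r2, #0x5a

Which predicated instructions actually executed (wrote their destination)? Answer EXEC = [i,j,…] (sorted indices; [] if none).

0: ✓ CMP  NZCV=0010
1: ✓ SUBPL  r2←0x12
2: ✓ ADDNE  r1←0x48
3: · SUBMI
4: ✓ CMP  NZCV=1000
5: · MOVGE
6: ✓ ADDLE  r1←0x6c

EXEC = [1,2,6]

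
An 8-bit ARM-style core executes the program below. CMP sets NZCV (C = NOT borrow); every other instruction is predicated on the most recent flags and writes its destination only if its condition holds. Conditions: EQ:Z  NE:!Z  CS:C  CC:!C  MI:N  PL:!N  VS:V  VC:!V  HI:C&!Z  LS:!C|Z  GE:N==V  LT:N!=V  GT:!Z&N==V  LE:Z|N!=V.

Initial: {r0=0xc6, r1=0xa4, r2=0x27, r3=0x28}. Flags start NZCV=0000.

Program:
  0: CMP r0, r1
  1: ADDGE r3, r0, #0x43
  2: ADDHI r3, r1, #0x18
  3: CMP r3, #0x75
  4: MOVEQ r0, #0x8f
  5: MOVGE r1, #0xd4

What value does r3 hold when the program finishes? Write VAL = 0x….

VAL = 0xbc

[0] flags=0010 → (cmp)
[1] flags=0010 GE?T → r3=0x09
[2] flags=0010 HI?T → r3=0xbc
[3] flags=0011 → (cmp)
[4] flags=0011 EQ?F → skip
[5] flags=0011 GE?F → skip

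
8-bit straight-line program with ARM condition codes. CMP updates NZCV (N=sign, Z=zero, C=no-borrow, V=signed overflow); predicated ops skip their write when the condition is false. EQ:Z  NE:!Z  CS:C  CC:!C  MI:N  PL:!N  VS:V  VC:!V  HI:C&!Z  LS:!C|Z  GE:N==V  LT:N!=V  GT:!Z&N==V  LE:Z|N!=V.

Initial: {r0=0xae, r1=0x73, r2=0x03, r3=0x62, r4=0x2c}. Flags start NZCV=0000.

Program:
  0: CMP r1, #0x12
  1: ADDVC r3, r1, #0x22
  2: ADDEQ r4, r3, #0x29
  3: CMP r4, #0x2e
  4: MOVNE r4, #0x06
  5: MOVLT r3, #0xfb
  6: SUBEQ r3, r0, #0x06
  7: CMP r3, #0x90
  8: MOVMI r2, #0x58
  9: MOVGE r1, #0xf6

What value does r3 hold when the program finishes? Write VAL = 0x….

0: ✓ CMP  NZCV=0010
1: ✓ ADDVC  r3←0x95
2: · ADDEQ
3: ✓ CMP  NZCV=1000
4: ✓ MOVNE  r4←0x06
5: ✓ MOVLT  r3←0xfb
6: · SUBEQ
7: ✓ CMP  NZCV=0010
8: · MOVMI
9: ✓ MOVGE  r1←0xf6

VAL = 0xfb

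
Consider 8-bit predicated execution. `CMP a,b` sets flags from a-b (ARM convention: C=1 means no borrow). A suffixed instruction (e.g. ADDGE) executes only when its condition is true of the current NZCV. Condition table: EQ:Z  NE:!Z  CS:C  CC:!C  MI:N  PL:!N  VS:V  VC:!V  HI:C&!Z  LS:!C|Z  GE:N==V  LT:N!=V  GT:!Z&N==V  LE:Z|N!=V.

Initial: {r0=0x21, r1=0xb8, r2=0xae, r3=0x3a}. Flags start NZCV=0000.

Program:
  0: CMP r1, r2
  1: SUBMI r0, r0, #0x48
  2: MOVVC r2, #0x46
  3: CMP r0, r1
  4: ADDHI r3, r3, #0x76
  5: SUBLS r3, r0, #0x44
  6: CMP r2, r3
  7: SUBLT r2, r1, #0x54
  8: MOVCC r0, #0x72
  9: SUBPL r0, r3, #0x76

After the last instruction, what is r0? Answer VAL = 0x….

VAL = 0x67

0: ✓ CMP  NZCV=0010
1: · SUBMI
2: ✓ MOVVC  r2←0x46
3: ✓ CMP  NZCV=0000
4: · ADDHI
5: ✓ SUBLS  r3←0xdd
6: ✓ CMP  NZCV=0000
7: · SUBLT
8: ✓ MOVCC  r0←0x72
9: ✓ SUBPL  r0←0x67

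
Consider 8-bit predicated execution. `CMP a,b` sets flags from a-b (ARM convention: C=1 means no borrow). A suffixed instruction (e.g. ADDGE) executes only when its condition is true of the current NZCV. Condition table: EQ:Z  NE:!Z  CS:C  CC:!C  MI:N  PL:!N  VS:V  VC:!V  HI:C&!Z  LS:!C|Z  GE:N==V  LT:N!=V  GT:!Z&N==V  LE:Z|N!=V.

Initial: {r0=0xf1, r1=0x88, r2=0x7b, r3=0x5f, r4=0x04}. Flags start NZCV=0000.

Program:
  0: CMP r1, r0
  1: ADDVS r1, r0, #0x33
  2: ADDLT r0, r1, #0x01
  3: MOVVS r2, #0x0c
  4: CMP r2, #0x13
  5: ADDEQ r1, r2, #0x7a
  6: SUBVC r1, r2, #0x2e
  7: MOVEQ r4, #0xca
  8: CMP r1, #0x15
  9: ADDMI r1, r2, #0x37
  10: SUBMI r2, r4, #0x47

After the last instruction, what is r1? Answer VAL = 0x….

VAL = 0x4d

0: ✓ CMP  NZCV=1000
1: · ADDVS
2: ✓ ADDLT  r0←0x89
3: · MOVVS
4: ✓ CMP  NZCV=0010
5: · ADDEQ
6: ✓ SUBVC  r1←0x4d
7: · MOVEQ
8: ✓ CMP  NZCV=0010
9: · ADDMI
10: · SUBMI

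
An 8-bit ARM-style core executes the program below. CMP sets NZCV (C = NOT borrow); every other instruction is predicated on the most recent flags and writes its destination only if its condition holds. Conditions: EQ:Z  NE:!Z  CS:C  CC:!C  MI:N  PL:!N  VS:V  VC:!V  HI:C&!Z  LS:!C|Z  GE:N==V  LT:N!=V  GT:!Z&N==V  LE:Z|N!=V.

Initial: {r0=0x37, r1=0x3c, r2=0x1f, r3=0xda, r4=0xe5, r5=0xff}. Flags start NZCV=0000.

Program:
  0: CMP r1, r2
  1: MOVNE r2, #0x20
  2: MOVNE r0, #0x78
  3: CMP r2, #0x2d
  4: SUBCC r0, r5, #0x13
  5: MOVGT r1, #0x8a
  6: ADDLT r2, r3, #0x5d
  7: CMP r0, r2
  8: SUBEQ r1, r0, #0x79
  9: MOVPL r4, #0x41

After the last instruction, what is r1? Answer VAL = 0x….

0: ✓ CMP  NZCV=0010
1: ✓ MOVNE  r2←0x20
2: ✓ MOVNE  r0←0x78
3: ✓ CMP  NZCV=1000
4: ✓ SUBCC  r0←0xec
5: · MOVGT
6: ✓ ADDLT  r2←0x37
7: ✓ CMP  NZCV=1010
8: · SUBEQ
9: · MOVPL

VAL = 0x3c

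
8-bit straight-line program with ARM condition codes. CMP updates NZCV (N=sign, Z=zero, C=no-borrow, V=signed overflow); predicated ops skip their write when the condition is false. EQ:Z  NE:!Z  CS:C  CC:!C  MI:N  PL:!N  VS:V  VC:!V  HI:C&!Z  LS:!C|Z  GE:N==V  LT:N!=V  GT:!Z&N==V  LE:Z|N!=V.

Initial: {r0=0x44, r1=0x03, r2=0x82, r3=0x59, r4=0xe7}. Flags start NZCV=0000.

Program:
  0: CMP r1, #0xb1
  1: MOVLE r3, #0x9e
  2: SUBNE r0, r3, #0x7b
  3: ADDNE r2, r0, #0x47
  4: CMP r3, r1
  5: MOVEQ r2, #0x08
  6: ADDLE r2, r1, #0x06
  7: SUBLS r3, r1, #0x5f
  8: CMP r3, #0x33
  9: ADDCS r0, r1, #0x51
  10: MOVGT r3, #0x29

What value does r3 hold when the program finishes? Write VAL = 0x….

VAL = 0x29

0: ✓ CMP  NZCV=0000
1: · MOVLE
2: ✓ SUBNE  r0←0xde
3: ✓ ADDNE  r2←0x25
4: ✓ CMP  NZCV=0010
5: · MOVEQ
6: · ADDLE
7: · SUBLS
8: ✓ CMP  NZCV=0010
9: ✓ ADDCS  r0←0x54
10: ✓ MOVGT  r3←0x29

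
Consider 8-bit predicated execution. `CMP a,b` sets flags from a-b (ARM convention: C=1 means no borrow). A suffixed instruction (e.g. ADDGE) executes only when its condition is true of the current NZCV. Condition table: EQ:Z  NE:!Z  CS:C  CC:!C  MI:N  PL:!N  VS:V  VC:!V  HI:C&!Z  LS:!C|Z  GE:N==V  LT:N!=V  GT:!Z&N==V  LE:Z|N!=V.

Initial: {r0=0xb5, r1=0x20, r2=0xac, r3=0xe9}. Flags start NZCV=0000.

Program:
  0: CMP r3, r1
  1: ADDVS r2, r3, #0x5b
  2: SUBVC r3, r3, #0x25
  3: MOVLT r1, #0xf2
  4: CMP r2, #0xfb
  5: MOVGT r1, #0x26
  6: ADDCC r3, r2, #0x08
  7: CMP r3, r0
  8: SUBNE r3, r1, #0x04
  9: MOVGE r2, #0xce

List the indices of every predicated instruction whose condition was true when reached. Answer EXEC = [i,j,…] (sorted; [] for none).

0: ✓ CMP  NZCV=1010
1: · ADDVS
2: ✓ SUBVC  r3←0xc4
3: ✓ MOVLT  r1←0xf2
4: ✓ CMP  NZCV=1000
5: · MOVGT
6: ✓ ADDCC  r3←0xb4
7: ✓ CMP  NZCV=1000
8: ✓ SUBNE  r3←0xee
9: · MOVGE

EXEC = [2,3,6,8]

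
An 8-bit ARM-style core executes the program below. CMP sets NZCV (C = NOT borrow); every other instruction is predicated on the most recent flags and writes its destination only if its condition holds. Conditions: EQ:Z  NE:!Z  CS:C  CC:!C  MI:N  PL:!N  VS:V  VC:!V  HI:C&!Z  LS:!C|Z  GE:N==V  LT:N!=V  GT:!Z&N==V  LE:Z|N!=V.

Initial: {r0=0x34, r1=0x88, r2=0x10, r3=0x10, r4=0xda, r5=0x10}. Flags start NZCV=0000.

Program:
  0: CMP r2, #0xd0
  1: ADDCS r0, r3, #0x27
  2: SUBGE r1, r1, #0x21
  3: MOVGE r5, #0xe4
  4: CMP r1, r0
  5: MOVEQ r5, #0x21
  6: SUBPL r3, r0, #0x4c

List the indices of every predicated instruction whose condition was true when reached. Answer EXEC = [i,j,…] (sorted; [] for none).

[0] flags=0000 → (cmp)
[1] flags=0000 CS?F → skip
[2] flags=0000 GE?T → r1=0x67
[3] flags=0000 GE?T → r5=0xe4
[4] flags=0010 → (cmp)
[5] flags=0010 EQ?F → skip
[6] flags=0010 PL?T → r3=0xe8

EXEC = [2,3,6]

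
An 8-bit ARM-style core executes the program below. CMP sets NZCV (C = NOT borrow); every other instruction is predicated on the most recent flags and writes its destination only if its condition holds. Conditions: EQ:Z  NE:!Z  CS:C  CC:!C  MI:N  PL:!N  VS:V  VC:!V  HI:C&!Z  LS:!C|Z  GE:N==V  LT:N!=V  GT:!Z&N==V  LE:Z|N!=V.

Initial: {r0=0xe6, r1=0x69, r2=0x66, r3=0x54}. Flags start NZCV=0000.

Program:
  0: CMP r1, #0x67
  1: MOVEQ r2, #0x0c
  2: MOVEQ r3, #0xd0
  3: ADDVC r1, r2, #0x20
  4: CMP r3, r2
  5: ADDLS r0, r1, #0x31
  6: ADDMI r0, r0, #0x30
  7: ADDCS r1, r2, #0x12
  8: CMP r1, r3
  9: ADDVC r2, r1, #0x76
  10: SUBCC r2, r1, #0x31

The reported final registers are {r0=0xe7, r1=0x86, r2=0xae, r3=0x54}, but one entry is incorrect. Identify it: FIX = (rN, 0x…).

FIX = (r2, 0x66)

0: ✓ CMP  NZCV=0010
1: · MOVEQ
2: · MOVEQ
3: ✓ ADDVC  r1←0x86
4: ✓ CMP  NZCV=1000
5: ✓ ADDLS  r0←0xb7
6: ✓ ADDMI  r0←0xe7
7: · ADDCS
8: ✓ CMP  NZCV=0011
9: · ADDVC
10: · SUBCC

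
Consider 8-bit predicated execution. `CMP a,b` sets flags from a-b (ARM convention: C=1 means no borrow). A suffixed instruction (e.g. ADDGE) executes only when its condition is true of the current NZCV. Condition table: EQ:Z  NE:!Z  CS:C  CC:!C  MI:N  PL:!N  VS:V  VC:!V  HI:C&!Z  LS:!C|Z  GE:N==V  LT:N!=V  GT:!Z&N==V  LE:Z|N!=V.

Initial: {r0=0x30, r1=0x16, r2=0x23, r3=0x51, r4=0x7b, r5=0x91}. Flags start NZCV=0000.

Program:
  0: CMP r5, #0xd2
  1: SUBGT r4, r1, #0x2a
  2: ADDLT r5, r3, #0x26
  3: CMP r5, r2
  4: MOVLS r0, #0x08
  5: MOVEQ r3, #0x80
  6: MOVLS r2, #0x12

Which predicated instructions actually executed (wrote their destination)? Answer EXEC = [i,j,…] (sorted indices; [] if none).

EXEC = [2]

0: ✓ CMP  NZCV=1000
1: · SUBGT
2: ✓ ADDLT  r5←0x77
3: ✓ CMP  NZCV=0010
4: · MOVLS
5: · MOVEQ
6: · MOVLS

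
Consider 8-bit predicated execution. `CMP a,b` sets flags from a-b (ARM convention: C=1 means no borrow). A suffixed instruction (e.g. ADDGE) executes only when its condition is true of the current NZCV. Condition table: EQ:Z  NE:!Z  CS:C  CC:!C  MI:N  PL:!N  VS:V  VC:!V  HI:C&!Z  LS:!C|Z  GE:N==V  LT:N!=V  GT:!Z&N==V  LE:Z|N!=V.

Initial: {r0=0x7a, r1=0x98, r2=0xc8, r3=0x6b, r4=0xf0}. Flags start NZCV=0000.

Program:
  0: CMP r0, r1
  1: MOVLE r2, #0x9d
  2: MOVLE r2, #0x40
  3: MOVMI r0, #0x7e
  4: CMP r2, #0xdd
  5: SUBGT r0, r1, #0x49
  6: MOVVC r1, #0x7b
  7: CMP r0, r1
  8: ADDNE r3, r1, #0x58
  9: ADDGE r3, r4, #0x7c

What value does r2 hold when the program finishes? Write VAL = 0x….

VAL = 0xc8

[0] flags=1001 → (cmp)
[1] flags=1001 LE?F → skip
[2] flags=1001 LE?F → skip
[3] flags=1001 MI?T → r0=0x7e
[4] flags=1000 → (cmp)
[5] flags=1000 GT?F → skip
[6] flags=1000 VC?T → r1=0x7b
[7] flags=0010 → (cmp)
[8] flags=0010 NE?T → r3=0xd3
[9] flags=0010 GE?T → r3=0x6c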